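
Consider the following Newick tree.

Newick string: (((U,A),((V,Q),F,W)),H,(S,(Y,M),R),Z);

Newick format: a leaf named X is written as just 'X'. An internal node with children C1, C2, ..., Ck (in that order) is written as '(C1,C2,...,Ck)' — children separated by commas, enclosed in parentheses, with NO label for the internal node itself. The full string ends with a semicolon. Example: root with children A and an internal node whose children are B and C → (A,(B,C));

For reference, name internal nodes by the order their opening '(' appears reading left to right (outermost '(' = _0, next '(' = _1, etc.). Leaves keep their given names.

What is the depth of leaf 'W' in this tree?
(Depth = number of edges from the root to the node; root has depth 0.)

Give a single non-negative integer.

Newick: (((U,A),((V,Q),F,W)),H,(S,(Y,M),R),Z);
Naming internals by '(' encounter order: outermost '(' = _0, next = _1, ...
Query node: W
Path from root: _0 -> _1 -> _3 -> W
Depth of W: 3 (number of edges from root)

Answer: 3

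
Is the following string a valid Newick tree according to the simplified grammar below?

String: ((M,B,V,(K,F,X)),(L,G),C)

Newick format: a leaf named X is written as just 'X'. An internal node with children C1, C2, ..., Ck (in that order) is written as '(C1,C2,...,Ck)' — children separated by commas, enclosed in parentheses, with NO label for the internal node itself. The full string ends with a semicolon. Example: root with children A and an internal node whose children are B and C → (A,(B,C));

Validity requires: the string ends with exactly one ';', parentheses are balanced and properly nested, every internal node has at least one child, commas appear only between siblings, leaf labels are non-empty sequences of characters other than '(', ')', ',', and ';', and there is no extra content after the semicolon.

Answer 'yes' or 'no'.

Input: ((M,B,V,(K,F,X)),(L,G),C)
Paren balance: 4 '(' vs 4 ')' OK
Ends with single ';': False
Full parse: FAILS (must end with ;)
Valid: False

Answer: no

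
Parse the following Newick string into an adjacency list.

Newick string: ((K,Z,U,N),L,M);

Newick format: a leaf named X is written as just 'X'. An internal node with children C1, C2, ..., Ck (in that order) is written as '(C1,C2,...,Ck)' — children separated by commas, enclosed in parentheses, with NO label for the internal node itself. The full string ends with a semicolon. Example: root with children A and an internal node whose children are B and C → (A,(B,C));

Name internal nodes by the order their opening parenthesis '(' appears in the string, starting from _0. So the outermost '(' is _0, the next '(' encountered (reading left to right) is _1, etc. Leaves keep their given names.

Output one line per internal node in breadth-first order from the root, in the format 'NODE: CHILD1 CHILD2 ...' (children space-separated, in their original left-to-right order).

Input: ((K,Z,U,N),L,M);
Scanning left-to-right, naming '(' by encounter order:
  pos 0: '(' -> open internal node _0 (depth 1)
  pos 1: '(' -> open internal node _1 (depth 2)
  pos 9: ')' -> close internal node _1 (now at depth 1)
  pos 14: ')' -> close internal node _0 (now at depth 0)
Total internal nodes: 2
BFS adjacency from root:
  _0: _1 L M
  _1: K Z U N

Answer: _0: _1 L M
_1: K Z U N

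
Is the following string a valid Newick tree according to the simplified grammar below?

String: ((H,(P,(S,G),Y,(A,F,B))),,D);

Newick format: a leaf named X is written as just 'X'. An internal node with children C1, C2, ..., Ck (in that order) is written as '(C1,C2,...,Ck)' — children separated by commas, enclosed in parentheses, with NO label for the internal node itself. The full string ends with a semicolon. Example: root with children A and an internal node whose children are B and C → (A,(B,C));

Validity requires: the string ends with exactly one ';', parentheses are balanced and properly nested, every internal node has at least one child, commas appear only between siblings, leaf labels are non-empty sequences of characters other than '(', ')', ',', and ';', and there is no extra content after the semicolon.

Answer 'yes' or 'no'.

Answer: no

Derivation:
Input: ((H,(P,(S,G),Y,(A,F,B))),,D);
Paren balance: 5 '(' vs 5 ')' OK
Ends with single ';': True
Full parse: FAILS (empty leaf label at pos 25)
Valid: False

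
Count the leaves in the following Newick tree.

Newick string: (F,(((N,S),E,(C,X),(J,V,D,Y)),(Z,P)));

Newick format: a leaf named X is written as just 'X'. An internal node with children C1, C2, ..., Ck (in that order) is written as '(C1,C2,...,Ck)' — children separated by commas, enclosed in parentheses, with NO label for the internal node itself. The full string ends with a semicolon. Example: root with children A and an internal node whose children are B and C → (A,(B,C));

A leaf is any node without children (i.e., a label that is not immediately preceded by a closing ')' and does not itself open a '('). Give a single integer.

Answer: 12

Derivation:
Newick: (F,(((N,S),E,(C,X),(J,V,D,Y)),(Z,P)));
Scan left-to-right; a leaf is any maximal label run not followed by '(':
  pos 1: leaf 'F' → count = 1
  pos 6: leaf 'N' → count = 2
  pos 8: leaf 'S' → count = 3
  pos 11: leaf 'E' → count = 4
  pos 14: leaf 'C' → count = 5
  pos 16: leaf 'X' → count = 6
  pos 20: leaf 'J' → count = 7
  pos 22: leaf 'V' → count = 8
  pos 24: leaf 'D' → count = 9
  pos 26: leaf 'Y' → count = 10
  pos 31: leaf 'Z' → count = 11
  pos 33: leaf 'P' → count = 12
Total leaves: 12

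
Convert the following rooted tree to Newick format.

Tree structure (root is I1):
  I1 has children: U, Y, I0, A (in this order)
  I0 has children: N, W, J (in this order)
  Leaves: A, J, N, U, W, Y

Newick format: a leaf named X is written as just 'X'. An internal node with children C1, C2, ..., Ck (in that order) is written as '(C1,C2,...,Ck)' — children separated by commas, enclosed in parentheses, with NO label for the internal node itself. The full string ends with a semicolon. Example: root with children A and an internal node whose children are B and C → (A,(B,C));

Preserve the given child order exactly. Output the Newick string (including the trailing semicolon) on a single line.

Answer: (U,Y,(N,W,J),A);

Derivation:
internal I1 with children ['U', 'Y', 'I0', 'A']
  leaf 'U' → 'U'
  leaf 'Y' → 'Y'
  internal I0 with children ['N', 'W', 'J']
    leaf 'N' → 'N'
    leaf 'W' → 'W'
    leaf 'J' → 'J'
  → '(N,W,J)'
  leaf 'A' → 'A'
→ '(U,Y,(N,W,J),A)'
Final: (U,Y,(N,W,J),A);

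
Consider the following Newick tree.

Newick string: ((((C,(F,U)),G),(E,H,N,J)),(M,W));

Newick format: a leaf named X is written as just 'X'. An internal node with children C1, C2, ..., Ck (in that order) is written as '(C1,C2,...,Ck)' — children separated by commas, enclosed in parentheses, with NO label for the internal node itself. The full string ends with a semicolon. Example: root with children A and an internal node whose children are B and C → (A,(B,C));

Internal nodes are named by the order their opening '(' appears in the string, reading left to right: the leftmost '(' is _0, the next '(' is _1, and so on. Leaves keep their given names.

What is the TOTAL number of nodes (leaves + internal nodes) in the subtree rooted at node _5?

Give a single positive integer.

Answer: 5

Derivation:
Newick: ((((C,(F,U)),G),(E,H,N,J)),(M,W));
Locate _5: it is the '(' at position 16 (the 6th '(' reading left to right).
Query: subtree rooted at _5
_5: subtree_size = 1 + 4
  E: subtree_size = 1 + 0
  H: subtree_size = 1 + 0
  N: subtree_size = 1 + 0
  J: subtree_size = 1 + 0
Total subtree size of _5: 5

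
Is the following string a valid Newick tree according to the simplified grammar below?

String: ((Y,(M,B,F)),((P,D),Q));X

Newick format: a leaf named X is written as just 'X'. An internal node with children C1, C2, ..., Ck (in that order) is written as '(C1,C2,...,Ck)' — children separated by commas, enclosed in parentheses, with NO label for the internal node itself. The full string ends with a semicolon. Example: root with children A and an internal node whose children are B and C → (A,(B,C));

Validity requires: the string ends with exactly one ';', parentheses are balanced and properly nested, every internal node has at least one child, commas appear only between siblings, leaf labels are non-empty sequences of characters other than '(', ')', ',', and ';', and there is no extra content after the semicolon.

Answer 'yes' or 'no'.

Answer: no

Derivation:
Input: ((Y,(M,B,F)),((P,D),Q));X
Paren balance: 5 '(' vs 5 ')' OK
Ends with single ';': False
Full parse: FAILS (must end with ;)
Valid: False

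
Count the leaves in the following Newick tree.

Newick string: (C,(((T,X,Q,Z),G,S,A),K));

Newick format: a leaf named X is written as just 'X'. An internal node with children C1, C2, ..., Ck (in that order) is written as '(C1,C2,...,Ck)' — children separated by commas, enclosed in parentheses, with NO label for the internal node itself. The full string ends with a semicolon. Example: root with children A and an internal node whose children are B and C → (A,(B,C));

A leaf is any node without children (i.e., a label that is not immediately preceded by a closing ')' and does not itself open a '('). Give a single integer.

Answer: 9

Derivation:
Newick: (C,(((T,X,Q,Z),G,S,A),K));
Scan left-to-right; a leaf is any maximal label run not followed by '(':
  pos 1: leaf 'C' → count = 1
  pos 6: leaf 'T' → count = 2
  pos 8: leaf 'X' → count = 3
  pos 10: leaf 'Q' → count = 4
  pos 12: leaf 'Z' → count = 5
  pos 15: leaf 'G' → count = 6
  pos 17: leaf 'S' → count = 7
  pos 19: leaf 'A' → count = 8
  pos 22: leaf 'K' → count = 9
Total leaves: 9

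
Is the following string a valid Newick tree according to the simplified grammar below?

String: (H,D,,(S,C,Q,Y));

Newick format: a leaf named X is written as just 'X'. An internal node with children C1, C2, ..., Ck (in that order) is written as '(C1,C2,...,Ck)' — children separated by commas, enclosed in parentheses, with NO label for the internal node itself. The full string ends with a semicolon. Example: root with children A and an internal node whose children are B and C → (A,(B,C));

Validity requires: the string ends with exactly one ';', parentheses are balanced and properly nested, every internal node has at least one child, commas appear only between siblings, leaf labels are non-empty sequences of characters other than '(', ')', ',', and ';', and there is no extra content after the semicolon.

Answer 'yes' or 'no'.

Answer: no

Derivation:
Input: (H,D,,(S,C,Q,Y));
Paren balance: 2 '(' vs 2 ')' OK
Ends with single ';': True
Full parse: FAILS (empty leaf label at pos 5)
Valid: False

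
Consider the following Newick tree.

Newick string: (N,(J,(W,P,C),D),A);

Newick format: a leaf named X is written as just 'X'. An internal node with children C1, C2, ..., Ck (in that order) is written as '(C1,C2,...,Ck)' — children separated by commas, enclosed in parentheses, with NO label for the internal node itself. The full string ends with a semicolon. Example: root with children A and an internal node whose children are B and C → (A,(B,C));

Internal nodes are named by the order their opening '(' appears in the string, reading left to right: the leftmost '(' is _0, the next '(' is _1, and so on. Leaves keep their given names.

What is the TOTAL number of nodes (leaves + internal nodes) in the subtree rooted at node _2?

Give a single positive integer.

Newick: (N,(J,(W,P,C),D),A);
Locate _2: it is the '(' at position 6 (the 3rd '(' reading left to right).
Query: subtree rooted at _2
_2: subtree_size = 1 + 3
  W: subtree_size = 1 + 0
  P: subtree_size = 1 + 0
  C: subtree_size = 1 + 0
Total subtree size of _2: 4

Answer: 4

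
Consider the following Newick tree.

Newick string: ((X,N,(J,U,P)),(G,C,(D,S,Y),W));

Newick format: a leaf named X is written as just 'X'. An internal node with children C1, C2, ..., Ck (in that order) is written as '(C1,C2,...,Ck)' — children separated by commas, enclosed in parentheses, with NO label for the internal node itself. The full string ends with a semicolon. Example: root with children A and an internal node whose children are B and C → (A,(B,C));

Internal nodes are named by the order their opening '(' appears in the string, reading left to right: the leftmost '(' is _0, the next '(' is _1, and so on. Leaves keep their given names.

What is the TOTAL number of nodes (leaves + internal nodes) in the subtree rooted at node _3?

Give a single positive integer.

Newick: ((X,N,(J,U,P)),(G,C,(D,S,Y),W));
Locate _3: it is the '(' at position 15 (the 4th '(' reading left to right).
Query: subtree rooted at _3
_3: subtree_size = 1 + 7
  G: subtree_size = 1 + 0
  C: subtree_size = 1 + 0
  _4: subtree_size = 1 + 3
    D: subtree_size = 1 + 0
    S: subtree_size = 1 + 0
    Y: subtree_size = 1 + 0
  W: subtree_size = 1 + 0
Total subtree size of _3: 8

Answer: 8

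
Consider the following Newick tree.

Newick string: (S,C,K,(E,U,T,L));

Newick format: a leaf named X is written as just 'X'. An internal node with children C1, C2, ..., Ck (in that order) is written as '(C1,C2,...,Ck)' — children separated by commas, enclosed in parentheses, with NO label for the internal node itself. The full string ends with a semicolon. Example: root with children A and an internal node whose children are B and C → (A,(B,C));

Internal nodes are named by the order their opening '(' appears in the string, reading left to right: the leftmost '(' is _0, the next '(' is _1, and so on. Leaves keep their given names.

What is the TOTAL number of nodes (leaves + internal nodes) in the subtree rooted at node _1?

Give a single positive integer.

Answer: 5

Derivation:
Newick: (S,C,K,(E,U,T,L));
Locate _1: it is the '(' at position 7 (the 2nd '(' reading left to right).
Query: subtree rooted at _1
_1: subtree_size = 1 + 4
  E: subtree_size = 1 + 0
  U: subtree_size = 1 + 0
  T: subtree_size = 1 + 0
  L: subtree_size = 1 + 0
Total subtree size of _1: 5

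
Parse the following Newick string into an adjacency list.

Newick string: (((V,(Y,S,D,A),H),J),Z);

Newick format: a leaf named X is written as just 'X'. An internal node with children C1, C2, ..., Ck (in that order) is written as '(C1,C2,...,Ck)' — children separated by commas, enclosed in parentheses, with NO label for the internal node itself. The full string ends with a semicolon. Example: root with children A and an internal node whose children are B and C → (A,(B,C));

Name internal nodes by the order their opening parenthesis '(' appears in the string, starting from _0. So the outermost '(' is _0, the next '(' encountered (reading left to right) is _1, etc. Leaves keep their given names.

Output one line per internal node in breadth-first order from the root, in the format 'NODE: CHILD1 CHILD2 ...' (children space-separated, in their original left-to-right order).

Answer: _0: _1 Z
_1: _2 J
_2: V _3 H
_3: Y S D A

Derivation:
Input: (((V,(Y,S,D,A),H),J),Z);
Scanning left-to-right, naming '(' by encounter order:
  pos 0: '(' -> open internal node _0 (depth 1)
  pos 1: '(' -> open internal node _1 (depth 2)
  pos 2: '(' -> open internal node _2 (depth 3)
  pos 5: '(' -> open internal node _3 (depth 4)
  pos 13: ')' -> close internal node _3 (now at depth 3)
  pos 16: ')' -> close internal node _2 (now at depth 2)
  pos 19: ')' -> close internal node _1 (now at depth 1)
  pos 22: ')' -> close internal node _0 (now at depth 0)
Total internal nodes: 4
BFS adjacency from root:
  _0: _1 Z
  _1: _2 J
  _2: V _3 H
  _3: Y S D A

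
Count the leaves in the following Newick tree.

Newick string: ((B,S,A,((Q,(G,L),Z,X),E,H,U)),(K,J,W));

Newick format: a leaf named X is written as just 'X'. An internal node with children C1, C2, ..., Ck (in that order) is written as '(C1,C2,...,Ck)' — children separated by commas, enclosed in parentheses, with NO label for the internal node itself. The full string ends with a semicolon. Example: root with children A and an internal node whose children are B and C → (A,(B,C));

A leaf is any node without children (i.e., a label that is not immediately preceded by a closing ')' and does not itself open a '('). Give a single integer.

Newick: ((B,S,A,((Q,(G,L),Z,X),E,H,U)),(K,J,W));
Scan left-to-right; a leaf is any maximal label run not followed by '(':
  pos 2: leaf 'B' → count = 1
  pos 4: leaf 'S' → count = 2
  pos 6: leaf 'A' → count = 3
  pos 10: leaf 'Q' → count = 4
  pos 13: leaf 'G' → count = 5
  pos 15: leaf 'L' → count = 6
  pos 18: leaf 'Z' → count = 7
  pos 20: leaf 'X' → count = 8
  pos 23: leaf 'E' → count = 9
  pos 25: leaf 'H' → count = 10
  pos 27: leaf 'U' → count = 11
  pos 32: leaf 'K' → count = 12
  pos 34: leaf 'J' → count = 13
  pos 36: leaf 'W' → count = 14
Total leaves: 14

Answer: 14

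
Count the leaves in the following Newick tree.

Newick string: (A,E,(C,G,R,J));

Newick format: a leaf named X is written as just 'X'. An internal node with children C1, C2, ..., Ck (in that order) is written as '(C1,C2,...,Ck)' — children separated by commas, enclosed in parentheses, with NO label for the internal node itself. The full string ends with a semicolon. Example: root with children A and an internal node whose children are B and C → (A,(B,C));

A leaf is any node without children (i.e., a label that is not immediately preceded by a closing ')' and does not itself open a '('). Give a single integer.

Newick: (A,E,(C,G,R,J));
Scan left-to-right; a leaf is any maximal label run not followed by '(':
  pos 1: leaf 'A' → count = 1
  pos 3: leaf 'E' → count = 2
  pos 6: leaf 'C' → count = 3
  pos 8: leaf 'G' → count = 4
  pos 10: leaf 'R' → count = 5
  pos 12: leaf 'J' → count = 6
Total leaves: 6

Answer: 6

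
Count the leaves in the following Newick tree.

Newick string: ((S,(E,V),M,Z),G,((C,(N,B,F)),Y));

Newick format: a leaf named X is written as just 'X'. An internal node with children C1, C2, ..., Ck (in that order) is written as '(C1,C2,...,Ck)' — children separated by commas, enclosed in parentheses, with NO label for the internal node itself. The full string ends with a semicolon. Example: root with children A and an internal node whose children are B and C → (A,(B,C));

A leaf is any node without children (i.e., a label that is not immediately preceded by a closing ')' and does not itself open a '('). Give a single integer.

Newick: ((S,(E,V),M,Z),G,((C,(N,B,F)),Y));
Scan left-to-right; a leaf is any maximal label run not followed by '(':
  pos 2: leaf 'S' → count = 1
  pos 5: leaf 'E' → count = 2
  pos 7: leaf 'V' → count = 3
  pos 10: leaf 'M' → count = 4
  pos 12: leaf 'Z' → count = 5
  pos 15: leaf 'G' → count = 6
  pos 19: leaf 'C' → count = 7
  pos 22: leaf 'N' → count = 8
  pos 24: leaf 'B' → count = 9
  pos 26: leaf 'F' → count = 10
  pos 30: leaf 'Y' → count = 11
Total leaves: 11

Answer: 11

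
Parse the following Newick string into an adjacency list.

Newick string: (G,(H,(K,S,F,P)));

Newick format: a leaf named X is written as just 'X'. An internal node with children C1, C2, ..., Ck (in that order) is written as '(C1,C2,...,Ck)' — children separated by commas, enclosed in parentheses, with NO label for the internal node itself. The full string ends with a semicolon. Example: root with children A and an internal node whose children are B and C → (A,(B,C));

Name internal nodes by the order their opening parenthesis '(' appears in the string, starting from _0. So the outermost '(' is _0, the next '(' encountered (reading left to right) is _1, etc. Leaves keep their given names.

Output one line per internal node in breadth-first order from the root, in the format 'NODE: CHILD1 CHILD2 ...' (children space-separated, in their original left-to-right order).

Input: (G,(H,(K,S,F,P)));
Scanning left-to-right, naming '(' by encounter order:
  pos 0: '(' -> open internal node _0 (depth 1)
  pos 3: '(' -> open internal node _1 (depth 2)
  pos 6: '(' -> open internal node _2 (depth 3)
  pos 14: ')' -> close internal node _2 (now at depth 2)
  pos 15: ')' -> close internal node _1 (now at depth 1)
  pos 16: ')' -> close internal node _0 (now at depth 0)
Total internal nodes: 3
BFS adjacency from root:
  _0: G _1
  _1: H _2
  _2: K S F P

Answer: _0: G _1
_1: H _2
_2: K S F P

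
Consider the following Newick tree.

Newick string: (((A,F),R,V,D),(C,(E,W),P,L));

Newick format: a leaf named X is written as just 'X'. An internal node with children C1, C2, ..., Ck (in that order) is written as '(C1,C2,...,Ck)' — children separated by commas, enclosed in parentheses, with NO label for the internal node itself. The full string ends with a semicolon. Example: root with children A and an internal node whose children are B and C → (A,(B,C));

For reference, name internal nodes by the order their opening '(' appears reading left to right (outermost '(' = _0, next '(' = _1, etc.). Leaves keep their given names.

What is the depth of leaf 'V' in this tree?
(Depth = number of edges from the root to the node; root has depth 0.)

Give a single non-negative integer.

Answer: 2

Derivation:
Newick: (((A,F),R,V,D),(C,(E,W),P,L));
Naming internals by '(' encounter order: outermost '(' = _0, next = _1, ...
Query node: V
Path from root: _0 -> _1 -> V
Depth of V: 2 (number of edges from root)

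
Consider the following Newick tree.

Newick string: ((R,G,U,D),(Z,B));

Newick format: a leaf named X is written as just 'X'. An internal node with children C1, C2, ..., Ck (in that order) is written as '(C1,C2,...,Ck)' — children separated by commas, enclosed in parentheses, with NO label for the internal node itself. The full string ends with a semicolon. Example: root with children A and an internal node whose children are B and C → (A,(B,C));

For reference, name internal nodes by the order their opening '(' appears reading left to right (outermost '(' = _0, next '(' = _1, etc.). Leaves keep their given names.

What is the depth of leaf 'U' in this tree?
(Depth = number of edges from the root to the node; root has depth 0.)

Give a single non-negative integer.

Newick: ((R,G,U,D),(Z,B));
Naming internals by '(' encounter order: outermost '(' = _0, next = _1, ...
Query node: U
Path from root: _0 -> _1 -> U
Depth of U: 2 (number of edges from root)

Answer: 2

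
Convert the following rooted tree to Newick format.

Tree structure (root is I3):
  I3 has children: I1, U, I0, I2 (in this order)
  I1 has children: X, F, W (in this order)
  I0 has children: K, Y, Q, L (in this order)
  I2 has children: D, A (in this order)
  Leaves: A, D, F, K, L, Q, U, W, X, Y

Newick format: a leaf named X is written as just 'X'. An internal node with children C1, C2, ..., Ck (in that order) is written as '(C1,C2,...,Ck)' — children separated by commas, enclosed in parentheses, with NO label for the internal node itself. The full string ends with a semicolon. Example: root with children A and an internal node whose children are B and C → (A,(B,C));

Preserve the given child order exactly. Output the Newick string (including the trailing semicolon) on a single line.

internal I3 with children ['I1', 'U', 'I0', 'I2']
  internal I1 with children ['X', 'F', 'W']
    leaf 'X' → 'X'
    leaf 'F' → 'F'
    leaf 'W' → 'W'
  → '(X,F,W)'
  leaf 'U' → 'U'
  internal I0 with children ['K', 'Y', 'Q', 'L']
    leaf 'K' → 'K'
    leaf 'Y' → 'Y'
    leaf 'Q' → 'Q'
    leaf 'L' → 'L'
  → '(K,Y,Q,L)'
  internal I2 with children ['D', 'A']
    leaf 'D' → 'D'
    leaf 'A' → 'A'
  → '(D,A)'
→ '((X,F,W),U,(K,Y,Q,L),(D,A))'
Final: ((X,F,W),U,(K,Y,Q,L),(D,A));

Answer: ((X,F,W),U,(K,Y,Q,L),(D,A));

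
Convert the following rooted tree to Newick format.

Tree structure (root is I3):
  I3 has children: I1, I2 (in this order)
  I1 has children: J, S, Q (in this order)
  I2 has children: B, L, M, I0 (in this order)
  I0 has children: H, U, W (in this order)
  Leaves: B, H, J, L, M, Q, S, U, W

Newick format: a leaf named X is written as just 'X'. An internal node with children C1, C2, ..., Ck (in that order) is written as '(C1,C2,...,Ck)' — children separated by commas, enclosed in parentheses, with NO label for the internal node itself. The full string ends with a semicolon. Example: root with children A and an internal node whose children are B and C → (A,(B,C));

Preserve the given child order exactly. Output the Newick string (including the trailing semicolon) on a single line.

Answer: ((J,S,Q),(B,L,M,(H,U,W)));

Derivation:
internal I3 with children ['I1', 'I2']
  internal I1 with children ['J', 'S', 'Q']
    leaf 'J' → 'J'
    leaf 'S' → 'S'
    leaf 'Q' → 'Q'
  → '(J,S,Q)'
  internal I2 with children ['B', 'L', 'M', 'I0']
    leaf 'B' → 'B'
    leaf 'L' → 'L'
    leaf 'M' → 'M'
    internal I0 with children ['H', 'U', 'W']
      leaf 'H' → 'H'
      leaf 'U' → 'U'
      leaf 'W' → 'W'
    → '(H,U,W)'
  → '(B,L,M,(H,U,W))'
→ '((J,S,Q),(B,L,M,(H,U,W)))'
Final: ((J,S,Q),(B,L,M,(H,U,W)));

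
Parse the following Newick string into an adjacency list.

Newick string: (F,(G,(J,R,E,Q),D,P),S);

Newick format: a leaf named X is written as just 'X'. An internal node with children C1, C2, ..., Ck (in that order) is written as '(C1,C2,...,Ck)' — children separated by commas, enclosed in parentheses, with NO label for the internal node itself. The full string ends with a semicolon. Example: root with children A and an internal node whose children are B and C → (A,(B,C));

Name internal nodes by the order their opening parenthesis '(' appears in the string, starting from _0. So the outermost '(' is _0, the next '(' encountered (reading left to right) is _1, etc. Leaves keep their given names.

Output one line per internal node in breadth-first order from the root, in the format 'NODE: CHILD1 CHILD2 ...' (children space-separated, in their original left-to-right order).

Answer: _0: F _1 S
_1: G _2 D P
_2: J R E Q

Derivation:
Input: (F,(G,(J,R,E,Q),D,P),S);
Scanning left-to-right, naming '(' by encounter order:
  pos 0: '(' -> open internal node _0 (depth 1)
  pos 3: '(' -> open internal node _1 (depth 2)
  pos 6: '(' -> open internal node _2 (depth 3)
  pos 14: ')' -> close internal node _2 (now at depth 2)
  pos 19: ')' -> close internal node _1 (now at depth 1)
  pos 22: ')' -> close internal node _0 (now at depth 0)
Total internal nodes: 3
BFS adjacency from root:
  _0: F _1 S
  _1: G _2 D P
  _2: J R E Q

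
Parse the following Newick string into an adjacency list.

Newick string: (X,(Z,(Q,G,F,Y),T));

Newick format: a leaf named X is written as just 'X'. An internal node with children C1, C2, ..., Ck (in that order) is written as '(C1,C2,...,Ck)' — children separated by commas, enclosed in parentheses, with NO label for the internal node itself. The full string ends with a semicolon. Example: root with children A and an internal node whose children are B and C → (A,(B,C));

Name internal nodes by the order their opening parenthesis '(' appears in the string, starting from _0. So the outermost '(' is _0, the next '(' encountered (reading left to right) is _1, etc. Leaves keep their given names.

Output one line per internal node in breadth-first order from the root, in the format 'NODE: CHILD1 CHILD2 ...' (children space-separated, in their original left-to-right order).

Input: (X,(Z,(Q,G,F,Y),T));
Scanning left-to-right, naming '(' by encounter order:
  pos 0: '(' -> open internal node _0 (depth 1)
  pos 3: '(' -> open internal node _1 (depth 2)
  pos 6: '(' -> open internal node _2 (depth 3)
  pos 14: ')' -> close internal node _2 (now at depth 2)
  pos 17: ')' -> close internal node _1 (now at depth 1)
  pos 18: ')' -> close internal node _0 (now at depth 0)
Total internal nodes: 3
BFS adjacency from root:
  _0: X _1
  _1: Z _2 T
  _2: Q G F Y

Answer: _0: X _1
_1: Z _2 T
_2: Q G F Y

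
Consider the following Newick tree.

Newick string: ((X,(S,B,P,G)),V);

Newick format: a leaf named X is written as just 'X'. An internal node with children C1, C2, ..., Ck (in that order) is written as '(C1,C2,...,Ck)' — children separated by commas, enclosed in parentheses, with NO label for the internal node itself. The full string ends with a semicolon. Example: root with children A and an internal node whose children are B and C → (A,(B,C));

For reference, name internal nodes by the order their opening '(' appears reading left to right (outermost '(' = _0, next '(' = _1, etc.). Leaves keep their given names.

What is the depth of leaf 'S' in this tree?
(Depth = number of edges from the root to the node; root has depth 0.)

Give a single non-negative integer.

Answer: 3

Derivation:
Newick: ((X,(S,B,P,G)),V);
Naming internals by '(' encounter order: outermost '(' = _0, next = _1, ...
Query node: S
Path from root: _0 -> _1 -> _2 -> S
Depth of S: 3 (number of edges from root)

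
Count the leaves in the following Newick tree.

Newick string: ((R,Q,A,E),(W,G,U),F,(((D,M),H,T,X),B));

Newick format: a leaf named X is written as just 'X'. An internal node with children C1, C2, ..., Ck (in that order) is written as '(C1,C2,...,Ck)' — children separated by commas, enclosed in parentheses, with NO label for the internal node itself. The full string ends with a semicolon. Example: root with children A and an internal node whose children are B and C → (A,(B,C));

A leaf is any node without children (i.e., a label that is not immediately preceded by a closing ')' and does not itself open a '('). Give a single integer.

Answer: 14

Derivation:
Newick: ((R,Q,A,E),(W,G,U),F,(((D,M),H,T,X),B));
Scan left-to-right; a leaf is any maximal label run not followed by '(':
  pos 2: leaf 'R' → count = 1
  pos 4: leaf 'Q' → count = 2
  pos 6: leaf 'A' → count = 3
  pos 8: leaf 'E' → count = 4
  pos 12: leaf 'W' → count = 5
  pos 14: leaf 'G' → count = 6
  pos 16: leaf 'U' → count = 7
  pos 19: leaf 'F' → count = 8
  pos 24: leaf 'D' → count = 9
  pos 26: leaf 'M' → count = 10
  pos 29: leaf 'H' → count = 11
  pos 31: leaf 'T' → count = 12
  pos 33: leaf 'X' → count = 13
  pos 36: leaf 'B' → count = 14
Total leaves: 14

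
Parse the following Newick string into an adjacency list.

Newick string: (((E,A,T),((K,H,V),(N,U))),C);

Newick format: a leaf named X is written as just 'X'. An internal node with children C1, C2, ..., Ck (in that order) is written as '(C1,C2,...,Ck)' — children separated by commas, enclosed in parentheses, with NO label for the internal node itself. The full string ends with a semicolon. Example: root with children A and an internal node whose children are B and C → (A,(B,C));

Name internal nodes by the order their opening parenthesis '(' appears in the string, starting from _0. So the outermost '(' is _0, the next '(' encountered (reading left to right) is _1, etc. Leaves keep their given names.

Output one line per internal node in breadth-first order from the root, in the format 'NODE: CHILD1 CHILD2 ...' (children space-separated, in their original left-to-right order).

Answer: _0: _1 C
_1: _2 _3
_2: E A T
_3: _4 _5
_4: K H V
_5: N U

Derivation:
Input: (((E,A,T),((K,H,V),(N,U))),C);
Scanning left-to-right, naming '(' by encounter order:
  pos 0: '(' -> open internal node _0 (depth 1)
  pos 1: '(' -> open internal node _1 (depth 2)
  pos 2: '(' -> open internal node _2 (depth 3)
  pos 8: ')' -> close internal node _2 (now at depth 2)
  pos 10: '(' -> open internal node _3 (depth 3)
  pos 11: '(' -> open internal node _4 (depth 4)
  pos 17: ')' -> close internal node _4 (now at depth 3)
  pos 19: '(' -> open internal node _5 (depth 4)
  pos 23: ')' -> close internal node _5 (now at depth 3)
  pos 24: ')' -> close internal node _3 (now at depth 2)
  pos 25: ')' -> close internal node _1 (now at depth 1)
  pos 28: ')' -> close internal node _0 (now at depth 0)
Total internal nodes: 6
BFS adjacency from root:
  _0: _1 C
  _1: _2 _3
  _2: E A T
  _3: _4 _5
  _4: K H V
  _5: N U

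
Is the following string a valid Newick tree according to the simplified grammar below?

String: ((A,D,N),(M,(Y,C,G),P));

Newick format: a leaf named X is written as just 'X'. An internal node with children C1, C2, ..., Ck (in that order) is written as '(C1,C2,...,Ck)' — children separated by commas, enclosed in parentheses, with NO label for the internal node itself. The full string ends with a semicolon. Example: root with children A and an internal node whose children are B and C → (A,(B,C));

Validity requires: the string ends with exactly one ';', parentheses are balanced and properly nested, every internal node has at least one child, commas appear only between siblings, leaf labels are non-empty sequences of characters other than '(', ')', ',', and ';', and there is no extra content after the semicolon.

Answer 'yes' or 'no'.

Answer: yes

Derivation:
Input: ((A,D,N),(M,(Y,C,G),P));
Paren balance: 4 '(' vs 4 ')' OK
Ends with single ';': True
Full parse: OK
Valid: True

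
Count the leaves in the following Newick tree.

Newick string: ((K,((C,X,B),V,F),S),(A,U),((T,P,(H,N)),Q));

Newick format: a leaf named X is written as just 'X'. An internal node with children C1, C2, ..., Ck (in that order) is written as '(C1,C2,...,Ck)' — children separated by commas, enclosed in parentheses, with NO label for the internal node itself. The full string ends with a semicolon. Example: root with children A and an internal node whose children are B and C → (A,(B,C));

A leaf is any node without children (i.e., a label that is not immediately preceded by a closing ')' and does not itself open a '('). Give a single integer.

Answer: 14

Derivation:
Newick: ((K,((C,X,B),V,F),S),(A,U),((T,P,(H,N)),Q));
Scan left-to-right; a leaf is any maximal label run not followed by '(':
  pos 2: leaf 'K' → count = 1
  pos 6: leaf 'C' → count = 2
  pos 8: leaf 'X' → count = 3
  pos 10: leaf 'B' → count = 4
  pos 13: leaf 'V' → count = 5
  pos 15: leaf 'F' → count = 6
  pos 18: leaf 'S' → count = 7
  pos 22: leaf 'A' → count = 8
  pos 24: leaf 'U' → count = 9
  pos 29: leaf 'T' → count = 10
  pos 31: leaf 'P' → count = 11
  pos 34: leaf 'H' → count = 12
  pos 36: leaf 'N' → count = 13
  pos 40: leaf 'Q' → count = 14
Total leaves: 14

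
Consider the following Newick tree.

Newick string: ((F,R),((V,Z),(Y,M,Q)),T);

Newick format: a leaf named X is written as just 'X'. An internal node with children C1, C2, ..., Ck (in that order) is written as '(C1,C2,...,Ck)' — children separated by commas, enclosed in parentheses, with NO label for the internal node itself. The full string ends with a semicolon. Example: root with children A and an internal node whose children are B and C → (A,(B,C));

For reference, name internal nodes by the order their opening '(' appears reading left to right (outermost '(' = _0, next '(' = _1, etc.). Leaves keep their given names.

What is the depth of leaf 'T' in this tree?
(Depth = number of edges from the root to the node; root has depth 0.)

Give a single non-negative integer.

Newick: ((F,R),((V,Z),(Y,M,Q)),T);
Naming internals by '(' encounter order: outermost '(' = _0, next = _1, ...
Query node: T
Path from root: _0 -> T
Depth of T: 1 (number of edges from root)

Answer: 1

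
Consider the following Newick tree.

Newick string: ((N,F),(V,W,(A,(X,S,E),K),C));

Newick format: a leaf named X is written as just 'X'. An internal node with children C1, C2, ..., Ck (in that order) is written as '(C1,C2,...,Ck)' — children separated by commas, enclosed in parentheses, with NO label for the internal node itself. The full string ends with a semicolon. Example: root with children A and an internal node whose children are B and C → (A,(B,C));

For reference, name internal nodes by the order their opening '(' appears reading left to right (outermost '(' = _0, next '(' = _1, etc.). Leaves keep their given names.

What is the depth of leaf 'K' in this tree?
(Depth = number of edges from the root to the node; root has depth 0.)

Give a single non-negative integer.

Newick: ((N,F),(V,W,(A,(X,S,E),K),C));
Naming internals by '(' encounter order: outermost '(' = _0, next = _1, ...
Query node: K
Path from root: _0 -> _2 -> _3 -> K
Depth of K: 3 (number of edges from root)

Answer: 3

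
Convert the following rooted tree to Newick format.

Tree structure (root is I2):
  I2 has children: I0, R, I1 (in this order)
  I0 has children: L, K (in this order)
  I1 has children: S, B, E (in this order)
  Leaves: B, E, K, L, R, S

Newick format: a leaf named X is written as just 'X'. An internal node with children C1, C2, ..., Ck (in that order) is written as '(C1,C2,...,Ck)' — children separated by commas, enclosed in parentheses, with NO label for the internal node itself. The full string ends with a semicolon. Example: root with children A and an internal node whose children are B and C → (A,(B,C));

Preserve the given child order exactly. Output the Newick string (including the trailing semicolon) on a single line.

internal I2 with children ['I0', 'R', 'I1']
  internal I0 with children ['L', 'K']
    leaf 'L' → 'L'
    leaf 'K' → 'K'
  → '(L,K)'
  leaf 'R' → 'R'
  internal I1 with children ['S', 'B', 'E']
    leaf 'S' → 'S'
    leaf 'B' → 'B'
    leaf 'E' → 'E'
  → '(S,B,E)'
→ '((L,K),R,(S,B,E))'
Final: ((L,K),R,(S,B,E));

Answer: ((L,K),R,(S,B,E));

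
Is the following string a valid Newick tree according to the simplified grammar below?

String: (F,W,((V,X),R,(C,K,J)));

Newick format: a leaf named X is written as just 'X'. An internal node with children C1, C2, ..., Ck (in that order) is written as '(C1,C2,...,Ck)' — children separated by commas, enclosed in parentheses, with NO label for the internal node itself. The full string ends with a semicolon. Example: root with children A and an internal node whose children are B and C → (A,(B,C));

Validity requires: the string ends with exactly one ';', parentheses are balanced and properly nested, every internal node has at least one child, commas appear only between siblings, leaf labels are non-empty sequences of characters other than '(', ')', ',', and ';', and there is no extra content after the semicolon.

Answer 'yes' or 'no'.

Answer: yes

Derivation:
Input: (F,W,((V,X),R,(C,K,J)));
Paren balance: 4 '(' vs 4 ')' OK
Ends with single ';': True
Full parse: OK
Valid: True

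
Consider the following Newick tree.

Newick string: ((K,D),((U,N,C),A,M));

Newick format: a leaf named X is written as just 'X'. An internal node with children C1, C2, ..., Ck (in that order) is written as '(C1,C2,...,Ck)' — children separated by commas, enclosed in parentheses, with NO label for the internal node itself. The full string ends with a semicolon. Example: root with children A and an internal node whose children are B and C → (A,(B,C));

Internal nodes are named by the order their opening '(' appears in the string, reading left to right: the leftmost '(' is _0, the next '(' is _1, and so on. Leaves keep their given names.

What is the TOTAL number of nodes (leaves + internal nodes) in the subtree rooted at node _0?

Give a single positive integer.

Answer: 11

Derivation:
Newick: ((K,D),((U,N,C),A,M));
Locate _0: it is the '(' at position 0 (the 1st '(' reading left to right).
Query: subtree rooted at _0
_0: subtree_size = 1 + 10
  _1: subtree_size = 1 + 2
    K: subtree_size = 1 + 0
    D: subtree_size = 1 + 0
  _2: subtree_size = 1 + 6
    _3: subtree_size = 1 + 3
      U: subtree_size = 1 + 0
      N: subtree_size = 1 + 0
      C: subtree_size = 1 + 0
    A: subtree_size = 1 + 0
    M: subtree_size = 1 + 0
Total subtree size of _0: 11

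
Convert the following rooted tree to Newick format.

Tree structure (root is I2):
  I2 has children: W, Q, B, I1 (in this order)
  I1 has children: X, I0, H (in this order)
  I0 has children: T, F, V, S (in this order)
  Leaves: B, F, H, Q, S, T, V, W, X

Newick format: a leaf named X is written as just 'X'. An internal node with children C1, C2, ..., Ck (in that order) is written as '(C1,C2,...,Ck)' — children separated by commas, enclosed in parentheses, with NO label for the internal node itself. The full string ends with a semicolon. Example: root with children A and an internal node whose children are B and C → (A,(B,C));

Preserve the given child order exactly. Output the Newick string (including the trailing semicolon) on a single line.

Answer: (W,Q,B,(X,(T,F,V,S),H));

Derivation:
internal I2 with children ['W', 'Q', 'B', 'I1']
  leaf 'W' → 'W'
  leaf 'Q' → 'Q'
  leaf 'B' → 'B'
  internal I1 with children ['X', 'I0', 'H']
    leaf 'X' → 'X'
    internal I0 with children ['T', 'F', 'V', 'S']
      leaf 'T' → 'T'
      leaf 'F' → 'F'
      leaf 'V' → 'V'
      leaf 'S' → 'S'
    → '(T,F,V,S)'
    leaf 'H' → 'H'
  → '(X,(T,F,V,S),H)'
→ '(W,Q,B,(X,(T,F,V,S),H))'
Final: (W,Q,B,(X,(T,F,V,S),H));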